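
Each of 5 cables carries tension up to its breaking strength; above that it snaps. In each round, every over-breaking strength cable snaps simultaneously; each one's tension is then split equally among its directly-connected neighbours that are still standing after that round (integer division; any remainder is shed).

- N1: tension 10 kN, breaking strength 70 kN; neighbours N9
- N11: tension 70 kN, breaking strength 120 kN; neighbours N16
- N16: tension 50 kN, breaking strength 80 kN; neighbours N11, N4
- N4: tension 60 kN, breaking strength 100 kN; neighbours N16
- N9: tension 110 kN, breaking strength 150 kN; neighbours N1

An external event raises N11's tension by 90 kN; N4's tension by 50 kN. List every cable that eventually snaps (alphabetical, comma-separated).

Round 1 — N11 at 160 > 120; N4 at 110 > 100. N11, N4 snap.
  N11 sheds 160 kN to N16: 160 each.
    N16: 50+160 = 210 > 80
  N4 sheds 110 kN to N16: 110 each.
    N16: 210+110 = 320 > 80
Round 2 — N16 snaps.
  N16 sheds 320 kN: no online neighbours, lost.
No further breaks.

N11, N16, N4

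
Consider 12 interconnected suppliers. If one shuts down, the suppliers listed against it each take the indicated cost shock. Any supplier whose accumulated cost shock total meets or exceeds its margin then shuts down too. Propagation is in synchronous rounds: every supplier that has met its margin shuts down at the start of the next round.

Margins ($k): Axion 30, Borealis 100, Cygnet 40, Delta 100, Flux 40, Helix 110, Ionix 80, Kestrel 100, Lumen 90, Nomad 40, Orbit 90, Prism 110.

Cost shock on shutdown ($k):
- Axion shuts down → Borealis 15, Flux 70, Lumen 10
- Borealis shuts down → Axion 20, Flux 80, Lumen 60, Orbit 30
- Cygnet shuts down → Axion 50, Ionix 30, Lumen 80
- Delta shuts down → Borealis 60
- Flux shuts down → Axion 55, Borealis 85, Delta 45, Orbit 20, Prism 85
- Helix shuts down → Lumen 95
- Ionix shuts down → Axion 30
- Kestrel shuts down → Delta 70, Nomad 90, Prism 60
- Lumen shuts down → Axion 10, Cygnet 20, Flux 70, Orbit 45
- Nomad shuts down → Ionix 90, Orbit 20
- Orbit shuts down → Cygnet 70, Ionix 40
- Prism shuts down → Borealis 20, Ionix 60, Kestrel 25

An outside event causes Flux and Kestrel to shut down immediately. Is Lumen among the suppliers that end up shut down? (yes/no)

no

Round 1 — Flux, Kestrel shut down (initial).
  Axion: +55 → 55 ≥ 30
  Borealis: +85 → 85 < 100
  Delta: +45+70 → 115 ≥ 100
  Nomad: +90 → 90 ≥ 40
  Orbit: +20 → 20 < 90
  Prism: +85+60 → 145 ≥ 110
Round 2 — Axion, Delta, Nomad, Prism shut down.
  Borealis: +15+60+20 → 180 ≥ 100
  Ionix: +90+60 → 150 ≥ 80
  Lumen: +10 → 10 < 90
  Orbit: +20 → 40 < 90
Round 3 — Borealis, Ionix shut down.
  Lumen: +60 → 70 < 90
  Orbit: +30 → 70 < 90
No further shutdowns.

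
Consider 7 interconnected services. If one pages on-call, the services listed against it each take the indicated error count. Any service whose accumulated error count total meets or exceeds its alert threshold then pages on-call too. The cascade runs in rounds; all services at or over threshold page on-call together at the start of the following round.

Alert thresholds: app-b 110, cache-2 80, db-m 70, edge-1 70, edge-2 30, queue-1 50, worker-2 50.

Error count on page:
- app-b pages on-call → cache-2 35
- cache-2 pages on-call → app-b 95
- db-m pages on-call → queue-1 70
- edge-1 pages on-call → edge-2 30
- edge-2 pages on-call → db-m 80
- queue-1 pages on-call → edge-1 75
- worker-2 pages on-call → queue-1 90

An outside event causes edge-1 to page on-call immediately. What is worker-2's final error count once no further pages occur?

0

Round 1 — edge-1 pages on-call (initial).
  edge-2: +30 → 30 ≥ 30
Round 2 — edge-2 pages on-call.
  db-m: +80 → 80 ≥ 70
Round 3 — db-m pages on-call.
  queue-1: +70 → 70 ≥ 50
Round 4 — queue-1 pages on-call.
No further pages.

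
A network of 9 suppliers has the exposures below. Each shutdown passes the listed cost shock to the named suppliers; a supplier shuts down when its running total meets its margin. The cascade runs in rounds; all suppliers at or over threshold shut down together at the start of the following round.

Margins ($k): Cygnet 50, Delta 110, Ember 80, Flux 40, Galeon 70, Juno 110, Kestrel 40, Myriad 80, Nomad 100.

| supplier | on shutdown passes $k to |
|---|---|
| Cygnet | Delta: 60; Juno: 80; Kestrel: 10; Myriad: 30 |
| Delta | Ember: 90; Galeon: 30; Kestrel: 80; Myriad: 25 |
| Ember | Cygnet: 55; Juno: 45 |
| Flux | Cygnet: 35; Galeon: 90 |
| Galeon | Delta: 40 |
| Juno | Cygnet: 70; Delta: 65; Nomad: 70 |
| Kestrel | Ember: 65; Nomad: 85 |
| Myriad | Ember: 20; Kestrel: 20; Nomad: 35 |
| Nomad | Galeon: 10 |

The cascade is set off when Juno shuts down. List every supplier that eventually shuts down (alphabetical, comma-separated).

Round 1 — Juno shuts down (initial).
  Cygnet: +70 → 70 ≥ 50
  Delta: +65 → 65 < 110
  Nomad: +70 → 70 < 100
Round 2 — Cygnet shuts down.
  Delta: +60 → 125 ≥ 110
  Kestrel: +10 → 10 < 40
  Myriad: +30 → 30 < 80
Round 3 — Delta shuts down.
  Ember: +90 → 90 ≥ 80
  Galeon: +30 → 30 < 70
  Kestrel: +80 → 90 ≥ 40
  Myriad: +25 → 55 < 80
Round 4 — Ember, Kestrel shut down.
  Nomad: +85 → 155 ≥ 100
Round 5 — Nomad shuts down.
  Galeon: +10 → 40 < 70
No further shutdowns.

Cygnet, Delta, Ember, Juno, Kestrel, Nomad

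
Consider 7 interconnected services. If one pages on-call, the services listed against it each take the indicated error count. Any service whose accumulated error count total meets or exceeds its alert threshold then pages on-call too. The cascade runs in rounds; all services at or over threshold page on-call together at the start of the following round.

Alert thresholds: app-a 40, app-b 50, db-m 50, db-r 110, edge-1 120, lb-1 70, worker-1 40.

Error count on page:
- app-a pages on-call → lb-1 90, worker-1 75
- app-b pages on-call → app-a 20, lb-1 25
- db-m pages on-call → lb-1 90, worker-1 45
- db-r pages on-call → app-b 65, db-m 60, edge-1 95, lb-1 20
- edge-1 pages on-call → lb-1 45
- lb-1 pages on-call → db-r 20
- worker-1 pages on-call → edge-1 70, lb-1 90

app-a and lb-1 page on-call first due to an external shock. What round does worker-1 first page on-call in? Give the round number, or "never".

Round 1 — app-a, lb-1 page on-call (initial).
  db-r: +20 → 20 < 110
  worker-1: +75 → 75 ≥ 40
Round 2 — worker-1 pages on-call.
  edge-1: +70 → 70 < 120
No further pages.

2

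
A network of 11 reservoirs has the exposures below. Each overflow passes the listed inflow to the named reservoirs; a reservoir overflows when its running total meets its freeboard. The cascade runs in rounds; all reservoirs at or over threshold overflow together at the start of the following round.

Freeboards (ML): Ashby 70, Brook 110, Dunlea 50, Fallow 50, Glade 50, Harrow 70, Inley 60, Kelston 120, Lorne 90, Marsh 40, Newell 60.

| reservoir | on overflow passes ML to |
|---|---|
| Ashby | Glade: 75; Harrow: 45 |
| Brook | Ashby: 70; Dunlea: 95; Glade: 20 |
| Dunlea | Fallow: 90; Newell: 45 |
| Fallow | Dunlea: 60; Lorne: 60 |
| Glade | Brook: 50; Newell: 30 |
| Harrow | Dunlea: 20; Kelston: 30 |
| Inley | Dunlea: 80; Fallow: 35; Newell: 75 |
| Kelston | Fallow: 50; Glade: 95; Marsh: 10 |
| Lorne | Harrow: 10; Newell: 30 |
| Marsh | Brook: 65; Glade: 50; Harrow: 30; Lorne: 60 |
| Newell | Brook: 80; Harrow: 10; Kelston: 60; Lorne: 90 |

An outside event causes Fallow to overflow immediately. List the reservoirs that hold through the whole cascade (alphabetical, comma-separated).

Round 1 — Fallow overflows (initial).
  Dunlea: +60 → 60 ≥ 50
  Lorne: +60 → 60 < 90
Round 2 — Dunlea overflows.
  Newell: +45 → 45 < 60
No further overflows.

Ashby, Brook, Glade, Harrow, Inley, Kelston, Lorne, Marsh, Newell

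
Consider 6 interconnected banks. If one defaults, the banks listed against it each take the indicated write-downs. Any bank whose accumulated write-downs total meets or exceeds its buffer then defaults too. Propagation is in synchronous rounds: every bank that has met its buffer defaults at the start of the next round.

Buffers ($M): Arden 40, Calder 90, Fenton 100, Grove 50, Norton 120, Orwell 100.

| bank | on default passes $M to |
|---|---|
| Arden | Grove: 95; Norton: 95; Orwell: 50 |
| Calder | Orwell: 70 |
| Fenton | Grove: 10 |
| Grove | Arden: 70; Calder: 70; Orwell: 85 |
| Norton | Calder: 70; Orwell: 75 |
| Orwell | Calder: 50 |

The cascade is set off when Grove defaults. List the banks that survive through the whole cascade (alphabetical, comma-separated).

Round 1 — Grove defaults (initial).
  Arden: +70 → 70 ≥ 40
  Calder: +70 → 70 < 90
  Orwell: +85 → 85 < 100
Round 2 — Arden defaults.
  Norton: +95 → 95 < 120
  Orwell: +50 → 135 ≥ 100
Round 3 — Orwell defaults.
  Calder: +50 → 120 ≥ 90
Round 4 — Calder defaults.
No further defaults.

Fenton, Norton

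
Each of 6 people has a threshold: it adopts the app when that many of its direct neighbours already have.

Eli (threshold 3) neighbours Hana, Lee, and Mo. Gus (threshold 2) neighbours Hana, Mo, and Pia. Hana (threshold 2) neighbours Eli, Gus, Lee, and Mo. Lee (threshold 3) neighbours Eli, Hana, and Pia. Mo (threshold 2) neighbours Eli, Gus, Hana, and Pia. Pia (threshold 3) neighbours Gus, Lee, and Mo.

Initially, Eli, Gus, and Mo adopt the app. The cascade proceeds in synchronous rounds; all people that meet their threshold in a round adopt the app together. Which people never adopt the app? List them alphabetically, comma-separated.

Round 1 — Eli, Gus, Mo adopt the app (initial).
Round 2 — checking thresholds:
  Hana: 3 of 4 neighbours ≥ 2, adopts the app.
  Lee: 1 of 3 neighbours < 3, holds.
  Pia: 2 of 3 neighbours < 3, holds.
Round 3 — no new adoptions; cascade stops.

Lee, Pia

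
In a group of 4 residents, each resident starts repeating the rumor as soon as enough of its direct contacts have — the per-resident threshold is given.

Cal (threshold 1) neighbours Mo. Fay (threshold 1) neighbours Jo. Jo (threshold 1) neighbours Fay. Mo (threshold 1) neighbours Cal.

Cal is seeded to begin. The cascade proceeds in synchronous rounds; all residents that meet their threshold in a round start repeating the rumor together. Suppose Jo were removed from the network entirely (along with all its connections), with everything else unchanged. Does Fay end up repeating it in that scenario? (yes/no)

no

With Jo removed:
Round 1 — Cal starts repeating the rumor (initial).
Round 2 — checking thresholds:
  Mo: 1 of 1 neighbours ≥ 1, starts repeating the rumor.
Round 3 — no new spreads; cascade stops.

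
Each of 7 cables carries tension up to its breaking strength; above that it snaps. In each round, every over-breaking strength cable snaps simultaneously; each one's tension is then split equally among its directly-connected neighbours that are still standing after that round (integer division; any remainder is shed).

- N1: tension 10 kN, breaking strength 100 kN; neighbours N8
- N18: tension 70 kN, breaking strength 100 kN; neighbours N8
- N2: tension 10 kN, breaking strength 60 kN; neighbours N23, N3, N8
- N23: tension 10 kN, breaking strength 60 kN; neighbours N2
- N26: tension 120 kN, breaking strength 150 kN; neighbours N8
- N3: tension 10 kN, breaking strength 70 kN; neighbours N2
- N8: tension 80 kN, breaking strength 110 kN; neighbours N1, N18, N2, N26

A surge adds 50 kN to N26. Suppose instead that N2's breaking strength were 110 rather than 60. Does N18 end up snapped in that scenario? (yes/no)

yes

With N2's breaking strength at 110:
Round 1 — N26 at 170 > 150. N26 snaps.
  N26 sheds 170 kN to N8: 170 each.
    N8: 80+170 = 250 > 110
Round 2 — N8 snaps.
  N8 sheds 250 kN to N1, N18, N2: 83 each (1 lost).
    N1: 10+83 = 93 ≤ 100
    N18: 70+83 = 153 > 100
    N2: 10+83 = 93 ≤ 110
Round 3 — N18 snaps.
  N18 sheds 153 kN: no online neighbours, lost.
No further breaks.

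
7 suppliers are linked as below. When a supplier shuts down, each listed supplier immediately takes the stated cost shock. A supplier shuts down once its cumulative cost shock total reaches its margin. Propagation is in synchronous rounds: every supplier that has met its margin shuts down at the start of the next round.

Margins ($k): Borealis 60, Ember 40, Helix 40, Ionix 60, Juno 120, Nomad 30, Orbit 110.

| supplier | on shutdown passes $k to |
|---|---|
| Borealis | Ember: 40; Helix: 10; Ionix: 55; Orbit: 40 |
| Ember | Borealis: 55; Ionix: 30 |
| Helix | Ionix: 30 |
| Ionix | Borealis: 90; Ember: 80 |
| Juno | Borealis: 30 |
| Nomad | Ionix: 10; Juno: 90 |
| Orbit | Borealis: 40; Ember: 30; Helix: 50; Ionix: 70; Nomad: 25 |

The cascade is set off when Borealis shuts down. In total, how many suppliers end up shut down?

Round 1 — Borealis shuts down (initial).
  Ember: +40 → 40 ≥ 40
  Helix: +10 → 10 < 40
  Ionix: +55 → 55 < 60
  Orbit: +40 → 40 < 110
Round 2 — Ember shuts down.
  Ionix: +30 → 85 ≥ 60
Round 3 — Ionix shuts down.
No further shutdowns.

3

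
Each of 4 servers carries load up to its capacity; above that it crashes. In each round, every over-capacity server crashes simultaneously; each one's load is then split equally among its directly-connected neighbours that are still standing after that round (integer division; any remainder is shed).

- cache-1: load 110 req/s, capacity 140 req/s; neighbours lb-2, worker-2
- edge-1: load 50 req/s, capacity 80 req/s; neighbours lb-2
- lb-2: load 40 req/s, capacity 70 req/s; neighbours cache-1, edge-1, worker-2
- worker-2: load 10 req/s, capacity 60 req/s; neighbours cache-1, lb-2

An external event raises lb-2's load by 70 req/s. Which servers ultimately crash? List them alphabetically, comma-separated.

Round 1 — lb-2 at 110 > 70. lb-2 crashes.
  lb-2 sheds 110 req/s to cache-1, edge-1, worker-2: 36 each (2 lost).
    cache-1: 110+36 = 146 > 140
    edge-1: 50+36 = 86 > 80
    worker-2: 10+36 = 46 ≤ 60
Round 2 — cache-1, edge-1 crash.
  cache-1 sheds 146 req/s to worker-2: 146 each.
    worker-2: 46+146 = 192 > 60
  edge-1 sheds 86 req/s: no online neighbours, lost.
Round 3 — worker-2 crashes.
  worker-2 sheds 192 req/s: no online neighbours, lost.
No further crashes.

cache-1, edge-1, lb-2, worker-2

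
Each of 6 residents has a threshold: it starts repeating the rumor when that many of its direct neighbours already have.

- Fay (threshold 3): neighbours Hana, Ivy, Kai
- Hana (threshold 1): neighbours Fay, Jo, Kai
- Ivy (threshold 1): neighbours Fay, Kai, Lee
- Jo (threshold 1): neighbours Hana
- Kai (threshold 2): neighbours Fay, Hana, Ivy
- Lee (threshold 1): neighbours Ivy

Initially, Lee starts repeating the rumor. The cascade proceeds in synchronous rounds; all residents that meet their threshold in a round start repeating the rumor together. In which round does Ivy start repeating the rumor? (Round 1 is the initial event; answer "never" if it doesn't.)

Round 1 — Lee starts repeating the rumor (initial).
Round 2 — checking thresholds:
  Ivy: 1 of 3 neighbours ≥ 1, starts repeating the rumor.
Round 3 — no new spreads; cascade stops.

2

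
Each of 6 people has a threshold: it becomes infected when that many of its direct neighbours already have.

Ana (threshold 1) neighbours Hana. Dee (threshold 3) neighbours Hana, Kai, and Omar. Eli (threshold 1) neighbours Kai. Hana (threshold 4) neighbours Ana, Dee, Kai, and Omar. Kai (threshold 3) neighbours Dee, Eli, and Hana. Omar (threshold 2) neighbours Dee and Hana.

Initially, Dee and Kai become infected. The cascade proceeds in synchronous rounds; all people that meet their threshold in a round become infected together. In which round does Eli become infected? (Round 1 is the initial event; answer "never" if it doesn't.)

Round 1 — Dee, Kai become infected (initial).
Round 2 — checking thresholds:
  Eli: 1 of 1 neighbours ≥ 1, becomes infected.
  Hana: 2 of 4 neighbours < 4, below threshold.
  Omar: 1 of 2 neighbours < 2, below threshold.
Round 3 — no new infections; cascade stops.

2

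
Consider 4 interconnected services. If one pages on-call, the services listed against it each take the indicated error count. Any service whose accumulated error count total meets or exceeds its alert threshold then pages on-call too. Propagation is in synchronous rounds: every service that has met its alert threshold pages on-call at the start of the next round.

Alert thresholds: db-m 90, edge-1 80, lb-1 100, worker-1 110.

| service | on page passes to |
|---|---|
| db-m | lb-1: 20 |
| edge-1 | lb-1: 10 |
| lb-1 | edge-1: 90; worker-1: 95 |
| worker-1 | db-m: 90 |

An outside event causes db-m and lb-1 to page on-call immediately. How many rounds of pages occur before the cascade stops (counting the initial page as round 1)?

2

Round 1 — db-m, lb-1 page on-call (initial).
  edge-1: +90 → 90 ≥ 80
  worker-1: +95 → 95 < 110
Round 2 — edge-1 pages on-call.
No further pages.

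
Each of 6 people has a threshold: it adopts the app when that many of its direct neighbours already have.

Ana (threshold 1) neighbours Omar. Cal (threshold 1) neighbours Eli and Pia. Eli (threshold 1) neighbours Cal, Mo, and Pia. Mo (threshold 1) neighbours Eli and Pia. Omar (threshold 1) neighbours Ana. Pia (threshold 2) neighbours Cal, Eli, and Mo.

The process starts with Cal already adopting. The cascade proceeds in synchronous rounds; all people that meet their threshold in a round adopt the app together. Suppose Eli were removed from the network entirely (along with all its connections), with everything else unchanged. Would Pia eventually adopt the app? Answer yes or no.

no

With Eli removed:
Round 1 — Cal adopts the app (initial).
Round 2 — no new adoptions; cascade stops.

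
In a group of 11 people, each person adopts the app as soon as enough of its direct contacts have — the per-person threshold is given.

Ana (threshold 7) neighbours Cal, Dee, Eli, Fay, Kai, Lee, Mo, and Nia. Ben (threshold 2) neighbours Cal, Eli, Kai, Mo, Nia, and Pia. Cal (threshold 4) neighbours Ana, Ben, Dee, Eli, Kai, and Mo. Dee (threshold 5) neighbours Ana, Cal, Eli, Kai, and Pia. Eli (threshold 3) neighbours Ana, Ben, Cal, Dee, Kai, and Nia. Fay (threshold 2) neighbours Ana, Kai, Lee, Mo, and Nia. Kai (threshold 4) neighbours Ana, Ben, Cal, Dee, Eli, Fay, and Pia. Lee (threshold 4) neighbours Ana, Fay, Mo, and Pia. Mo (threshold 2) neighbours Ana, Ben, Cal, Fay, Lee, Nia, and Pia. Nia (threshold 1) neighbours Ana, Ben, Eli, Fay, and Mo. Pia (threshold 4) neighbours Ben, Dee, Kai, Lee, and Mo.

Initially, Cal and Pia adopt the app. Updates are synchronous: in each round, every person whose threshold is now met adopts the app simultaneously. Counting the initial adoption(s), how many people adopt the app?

Round 1 — Cal, Pia adopt the app (initial).
Round 2 — checking thresholds:
  Ana: 1 of 8 neighbours < 7, below threshold.
  Ben: 2 of 6 neighbours ≥ 2, adopts the app.
  Dee: 2 of 5 neighbours < 5, below threshold.
  Eli: 1 of 6 neighbours < 3, below threshold.
  Kai: 2 of 7 neighbours < 4, below threshold.
  Lee: 1 of 4 neighbours < 4, below threshold.
  Mo: 2 of 7 neighbours ≥ 2, adopts the app.
Round 3 — checking thresholds:
  Ana: 2 of 8 neighbours < 7, below threshold.
  Dee: 2 of 5 neighbours < 5, below threshold.
  Eli: 2 of 6 neighbours < 3, below threshold.
  Fay: 1 of 5 neighbours < 2, below threshold.
  Kai: 3 of 7 neighbours < 4, below threshold.
  Lee: 2 of 4 neighbours < 4, below threshold.
  Nia: 2 of 5 neighbours ≥ 1, adopts the app.
Round 4 — checking thresholds:
  Ana: 3 of 8 neighbours < 7, below threshold.
  Dee: 2 of 5 neighbours < 5, below threshold.
  Eli: 3 of 6 neighbours ≥ 3, adopts the app.
  Fay: 2 of 5 neighbours ≥ 2, adopts the app.
  Kai: 3 of 7 neighbours < 4, below threshold.
  Lee: 2 of 4 neighbours < 4, below threshold.
Round 5 — checking thresholds:
  Ana: 5 of 8 neighbours < 7, below threshold.
  Dee: 3 of 5 neighbours < 5, below threshold.
  Kai: 5 of 7 neighbours ≥ 4, adopts the app.
  Lee: 3 of 4 neighbours < 4, below threshold.
Round 6 — no new adoptions; cascade stops.

8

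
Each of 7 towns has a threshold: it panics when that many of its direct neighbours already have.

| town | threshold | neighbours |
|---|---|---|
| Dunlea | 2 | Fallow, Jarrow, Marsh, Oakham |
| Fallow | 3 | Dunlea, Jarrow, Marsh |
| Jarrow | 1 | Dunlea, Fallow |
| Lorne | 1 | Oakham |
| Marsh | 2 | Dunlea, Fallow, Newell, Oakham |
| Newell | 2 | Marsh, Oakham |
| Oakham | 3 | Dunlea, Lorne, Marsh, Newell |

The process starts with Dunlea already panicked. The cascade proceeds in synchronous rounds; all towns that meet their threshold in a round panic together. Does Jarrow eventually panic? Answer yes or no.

yes

Round 1 — Dunlea panics (initial).
Round 2 — checking thresholds:
  Fallow: 1 of 3 neighbours < 3, not yet.
  Jarrow: 1 of 2 neighbours ≥ 1, panics.
  Marsh: 1 of 4 neighbours < 2, not yet.
  Oakham: 1 of 4 neighbours < 3, not yet.
Round 3 — no new panics; cascade stops.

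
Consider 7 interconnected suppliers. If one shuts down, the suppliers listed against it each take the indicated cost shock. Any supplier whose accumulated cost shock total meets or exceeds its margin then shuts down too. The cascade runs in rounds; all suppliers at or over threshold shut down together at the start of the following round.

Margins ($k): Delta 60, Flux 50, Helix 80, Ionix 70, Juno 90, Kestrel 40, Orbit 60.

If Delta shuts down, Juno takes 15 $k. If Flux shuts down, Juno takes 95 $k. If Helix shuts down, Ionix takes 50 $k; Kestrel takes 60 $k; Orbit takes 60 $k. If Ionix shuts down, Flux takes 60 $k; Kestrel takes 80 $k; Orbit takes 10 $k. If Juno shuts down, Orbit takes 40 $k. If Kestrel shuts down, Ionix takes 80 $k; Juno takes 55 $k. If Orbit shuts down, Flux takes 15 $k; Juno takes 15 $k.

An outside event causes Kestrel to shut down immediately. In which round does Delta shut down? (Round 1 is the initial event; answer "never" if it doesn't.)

never

Round 1 — Kestrel shuts down (initial).
  Ionix: +80 → 80 ≥ 70
  Juno: +55 → 55 < 90
Round 2 — Ionix shuts down.
  Flux: +60 → 60 ≥ 50
  Orbit: +10 → 10 < 60
Round 3 — Flux shuts down.
  Juno: +95 → 150 ≥ 90
Round 4 — Juno shuts down.
  Orbit: +40 → 50 < 60
No further shutdowns.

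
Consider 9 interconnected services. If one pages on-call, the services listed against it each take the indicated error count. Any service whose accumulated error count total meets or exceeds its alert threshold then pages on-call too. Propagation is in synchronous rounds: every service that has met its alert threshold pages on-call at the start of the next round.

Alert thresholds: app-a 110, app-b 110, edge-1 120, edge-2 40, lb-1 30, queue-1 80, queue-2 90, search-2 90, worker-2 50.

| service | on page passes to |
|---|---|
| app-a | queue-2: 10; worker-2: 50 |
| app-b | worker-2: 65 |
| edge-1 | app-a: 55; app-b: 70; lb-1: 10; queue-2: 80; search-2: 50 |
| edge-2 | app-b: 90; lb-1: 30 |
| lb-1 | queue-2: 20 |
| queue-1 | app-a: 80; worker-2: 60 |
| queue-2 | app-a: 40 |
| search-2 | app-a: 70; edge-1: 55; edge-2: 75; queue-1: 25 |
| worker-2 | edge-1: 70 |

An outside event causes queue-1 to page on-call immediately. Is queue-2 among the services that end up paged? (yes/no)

Round 1 — queue-1 pages on-call (initial).
  app-a: +80 → 80 < 110
  worker-2: +60 → 60 ≥ 50
Round 2 — worker-2 pages on-call.
  edge-1: +70 → 70 < 120
No further pages.

no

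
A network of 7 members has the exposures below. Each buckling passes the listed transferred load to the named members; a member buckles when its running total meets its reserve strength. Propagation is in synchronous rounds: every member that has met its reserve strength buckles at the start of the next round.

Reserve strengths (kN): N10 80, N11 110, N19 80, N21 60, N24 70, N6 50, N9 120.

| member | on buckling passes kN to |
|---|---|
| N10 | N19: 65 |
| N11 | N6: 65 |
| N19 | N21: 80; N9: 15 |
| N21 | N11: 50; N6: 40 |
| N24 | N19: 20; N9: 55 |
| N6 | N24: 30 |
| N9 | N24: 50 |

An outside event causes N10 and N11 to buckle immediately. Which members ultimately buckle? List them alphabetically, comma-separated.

Round 1 — N10, N11 buckle (initial).
  N19: +65 → 65 < 80
  N6: +65 → 65 ≥ 50
Round 2 — N6 buckles.
  N24: +30 → 30 < 70
No further bucklings.

N10, N11, N6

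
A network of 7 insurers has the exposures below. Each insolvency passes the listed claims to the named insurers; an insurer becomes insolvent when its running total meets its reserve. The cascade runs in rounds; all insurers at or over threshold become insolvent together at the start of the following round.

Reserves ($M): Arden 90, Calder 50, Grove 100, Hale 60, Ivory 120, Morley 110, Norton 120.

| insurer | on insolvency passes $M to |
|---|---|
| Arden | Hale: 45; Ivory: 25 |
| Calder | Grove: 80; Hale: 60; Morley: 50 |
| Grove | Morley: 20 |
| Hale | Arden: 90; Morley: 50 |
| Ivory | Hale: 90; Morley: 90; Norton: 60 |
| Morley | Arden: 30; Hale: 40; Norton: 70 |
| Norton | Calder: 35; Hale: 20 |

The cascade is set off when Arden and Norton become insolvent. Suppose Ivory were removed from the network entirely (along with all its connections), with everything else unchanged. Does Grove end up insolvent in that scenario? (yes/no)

no

With Ivory removed:
Round 1 — Arden, Norton become insolvent (initial).
  Calder: +35 → 35 < 50
  Hale: +45+20 → 65 ≥ 60
Round 2 — Hale becomes insolvent.
  Morley: +50 → 50 < 110
No further insolvencies.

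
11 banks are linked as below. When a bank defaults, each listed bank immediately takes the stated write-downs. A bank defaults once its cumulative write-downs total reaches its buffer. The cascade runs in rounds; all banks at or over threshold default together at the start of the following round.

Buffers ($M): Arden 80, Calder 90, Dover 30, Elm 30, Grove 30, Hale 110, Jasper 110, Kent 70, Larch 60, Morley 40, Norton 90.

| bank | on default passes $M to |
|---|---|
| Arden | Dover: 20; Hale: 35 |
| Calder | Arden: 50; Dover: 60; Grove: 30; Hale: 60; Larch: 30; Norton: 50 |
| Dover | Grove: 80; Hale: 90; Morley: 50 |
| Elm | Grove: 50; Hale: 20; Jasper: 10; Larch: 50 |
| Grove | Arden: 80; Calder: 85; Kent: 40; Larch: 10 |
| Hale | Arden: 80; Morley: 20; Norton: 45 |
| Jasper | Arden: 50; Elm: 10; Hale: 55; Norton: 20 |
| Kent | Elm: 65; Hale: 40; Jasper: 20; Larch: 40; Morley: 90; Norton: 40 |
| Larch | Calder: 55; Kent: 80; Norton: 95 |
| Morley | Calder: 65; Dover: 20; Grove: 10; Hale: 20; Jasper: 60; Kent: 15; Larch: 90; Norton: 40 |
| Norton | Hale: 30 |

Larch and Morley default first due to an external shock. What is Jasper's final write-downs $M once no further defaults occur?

90

Round 1 — Larch, Morley default (initial).
  Calder: +55+65 → 120 ≥ 90
  Dover: +20 → 20 < 30
  Grove: +10 → 10 < 30
  Hale: +20 → 20 < 110
  Jasper: +60 → 60 < 110
  Kent: +80+15 → 95 ≥ 70
  Norton: +95+40 → 135 ≥ 90
Round 2 — Calder, Kent, Norton default.
  Arden: +50 → 50 < 80
  Dover: +60 → 80 ≥ 30
  Elm: +65 → 65 ≥ 30
  Grove: +30 → 40 ≥ 30
  Hale: +60+40+30 → 150 ≥ 110
  Jasper: +20 → 80 < 110
Round 3 — Dover, Elm, Grove, Hale default.
  Arden: +80+80 → 210 ≥ 80
  Jasper: +10 → 90 < 110
Round 4 — Arden defaults.
No further defaults.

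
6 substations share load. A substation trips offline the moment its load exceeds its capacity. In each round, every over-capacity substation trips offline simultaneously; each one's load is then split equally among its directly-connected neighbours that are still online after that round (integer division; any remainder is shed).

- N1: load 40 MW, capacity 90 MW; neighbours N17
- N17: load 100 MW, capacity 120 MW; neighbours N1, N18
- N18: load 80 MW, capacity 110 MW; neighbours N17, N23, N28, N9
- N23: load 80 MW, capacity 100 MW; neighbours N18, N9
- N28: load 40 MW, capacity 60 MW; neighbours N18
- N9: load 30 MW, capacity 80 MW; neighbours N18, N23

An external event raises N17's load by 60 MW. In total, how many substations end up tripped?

6

Round 1 — N17 at 160 > 120. N17 trips offline.
  N17 sheds 160 MW to N1, N18: 80 each.
    N1: 40+80 = 120 > 90
    N18: 80+80 = 160 > 110
Round 2 — N1, N18 trip offline.
  N1 sheds 120 MW: no online neighbours, lost.
  N18 sheds 160 MW to N23, N28, N9: 53 each (1 lost).
    N23: 80+53 = 133 > 100
    N28: 40+53 = 93 > 60
    N9: 30+53 = 83 > 80
Round 3 — N23, N28, N9 trip offline.
  N23 sheds 133 MW: no online neighbours, lost.
  N28 sheds 93 MW: no online neighbours, lost.
  N9 sheds 83 MW: no online neighbours, lost.
No further trips.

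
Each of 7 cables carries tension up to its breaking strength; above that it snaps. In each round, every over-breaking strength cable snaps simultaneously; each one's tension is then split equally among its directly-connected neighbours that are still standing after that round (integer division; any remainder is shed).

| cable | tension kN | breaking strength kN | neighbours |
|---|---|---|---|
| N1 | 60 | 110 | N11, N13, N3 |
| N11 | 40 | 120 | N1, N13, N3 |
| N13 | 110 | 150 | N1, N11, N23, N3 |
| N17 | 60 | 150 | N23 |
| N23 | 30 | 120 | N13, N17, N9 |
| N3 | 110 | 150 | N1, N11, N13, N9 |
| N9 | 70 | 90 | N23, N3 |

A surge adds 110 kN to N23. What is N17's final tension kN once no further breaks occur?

Round 1 — N23 at 140 > 120. N23 snaps.
  N23 sheds 140 kN to N13, N17, N9: 46 each (2 lost).
    N13: 110+46 = 156 > 150
    N17: 60+46 = 106 ≤ 150
    N9: 70+46 = 116 > 90
Round 2 — N13, N9 snap.
  N13 sheds 156 kN to N1, N11, N3: 52 each.
    N1: 60+52 = 112 > 110
    N11: 40+52 = 92 ≤ 120
    N3: 110+52 = 162 > 150
  N9 sheds 116 kN to N3: 116 each.
    N3: 162+116 = 278 > 150
Round 3 — N1, N3 snap.
  N1 sheds 112 kN to N11: 112 each.
    N11: 92+112 = 204 > 120
  N3 sheds 278 kN to N11: 278 each.
    N11: 204+278 = 482 > 120
Round 4 — N11 snaps.
  N11 sheds 482 kN: no online neighbours, lost.
No further breaks.

106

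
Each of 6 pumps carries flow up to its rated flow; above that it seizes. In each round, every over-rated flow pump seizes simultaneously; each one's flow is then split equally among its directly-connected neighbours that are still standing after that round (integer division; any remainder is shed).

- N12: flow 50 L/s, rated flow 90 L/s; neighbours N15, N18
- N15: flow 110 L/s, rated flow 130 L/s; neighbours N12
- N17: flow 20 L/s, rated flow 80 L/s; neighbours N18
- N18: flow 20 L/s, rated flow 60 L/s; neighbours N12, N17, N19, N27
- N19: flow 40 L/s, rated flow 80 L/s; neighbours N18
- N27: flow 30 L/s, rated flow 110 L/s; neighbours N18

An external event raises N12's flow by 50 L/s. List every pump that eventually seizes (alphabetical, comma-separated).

N12, N15, N18

Round 1 — N12 at 100 > 90. N12 seizes.
  N12 sheds 100 L/s to N15, N18: 50 each.
    N15: 110+50 = 160 > 130
    N18: 20+50 = 70 > 60
Round 2 — N15, N18 seize.
  N15 sheds 160 L/s: no online neighbours, lost.
  N18 sheds 70 L/s to N17, N19, N27: 23 each (1 lost).
    N17: 20+23 = 43 ≤ 80
    N19: 40+23 = 63 ≤ 80
    N27: 30+23 = 53 ≤ 110
No further seizures.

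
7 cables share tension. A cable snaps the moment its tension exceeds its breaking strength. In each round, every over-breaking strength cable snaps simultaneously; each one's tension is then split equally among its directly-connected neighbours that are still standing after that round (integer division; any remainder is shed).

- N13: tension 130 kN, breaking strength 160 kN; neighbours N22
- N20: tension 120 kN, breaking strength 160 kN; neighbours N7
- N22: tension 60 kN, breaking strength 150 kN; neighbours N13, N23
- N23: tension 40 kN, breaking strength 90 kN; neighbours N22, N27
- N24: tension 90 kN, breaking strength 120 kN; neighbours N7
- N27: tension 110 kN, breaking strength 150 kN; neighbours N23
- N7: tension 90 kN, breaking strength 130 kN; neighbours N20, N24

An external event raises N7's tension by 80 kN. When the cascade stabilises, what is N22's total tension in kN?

60

Round 1 — N7 at 170 > 130. N7 snaps.
  N7 sheds 170 kN to N20, N24: 85 each.
    N20: 120+85 = 205 > 160
    N24: 90+85 = 175 > 120
Round 2 — N20, N24 snap.
  N20 sheds 205 kN: no online neighbours, lost.
  N24 sheds 175 kN: no online neighbours, lost.
No further breaks.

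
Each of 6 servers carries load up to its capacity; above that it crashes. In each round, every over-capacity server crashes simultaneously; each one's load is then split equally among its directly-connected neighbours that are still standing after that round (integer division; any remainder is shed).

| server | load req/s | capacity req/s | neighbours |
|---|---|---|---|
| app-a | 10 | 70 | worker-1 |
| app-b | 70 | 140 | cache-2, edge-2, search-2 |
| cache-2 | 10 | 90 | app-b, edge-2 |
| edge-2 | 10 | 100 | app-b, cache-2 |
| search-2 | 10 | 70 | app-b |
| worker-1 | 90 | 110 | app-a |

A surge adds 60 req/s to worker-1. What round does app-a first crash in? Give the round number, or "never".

Round 1 — worker-1 at 150 > 110. worker-1 crashes.
  worker-1 sheds 150 req/s to app-a: 150 each.
    app-a: 10+150 = 160 > 70
Round 2 — app-a crashes.
  app-a sheds 160 req/s: no online neighbours, lost.
No further crashes.

2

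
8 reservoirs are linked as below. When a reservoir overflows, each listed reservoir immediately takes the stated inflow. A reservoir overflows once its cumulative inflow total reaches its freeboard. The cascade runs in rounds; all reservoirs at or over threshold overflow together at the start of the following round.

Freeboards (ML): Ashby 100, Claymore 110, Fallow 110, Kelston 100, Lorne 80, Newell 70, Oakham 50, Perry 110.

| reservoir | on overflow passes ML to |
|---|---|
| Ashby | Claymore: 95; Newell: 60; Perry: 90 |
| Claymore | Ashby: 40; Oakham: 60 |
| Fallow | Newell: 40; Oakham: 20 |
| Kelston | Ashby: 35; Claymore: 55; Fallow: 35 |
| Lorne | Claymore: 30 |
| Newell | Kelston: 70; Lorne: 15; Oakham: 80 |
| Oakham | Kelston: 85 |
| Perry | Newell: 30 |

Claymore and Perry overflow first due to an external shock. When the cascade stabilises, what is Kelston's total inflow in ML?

85

Round 1 — Claymore, Perry overflow (initial).
  Ashby: +40 → 40 < 100
  Newell: +30 → 30 < 70
  Oakham: +60 → 60 ≥ 50
Round 2 — Oakham overflows.
  Kelston: +85 → 85 < 100
No further overflows.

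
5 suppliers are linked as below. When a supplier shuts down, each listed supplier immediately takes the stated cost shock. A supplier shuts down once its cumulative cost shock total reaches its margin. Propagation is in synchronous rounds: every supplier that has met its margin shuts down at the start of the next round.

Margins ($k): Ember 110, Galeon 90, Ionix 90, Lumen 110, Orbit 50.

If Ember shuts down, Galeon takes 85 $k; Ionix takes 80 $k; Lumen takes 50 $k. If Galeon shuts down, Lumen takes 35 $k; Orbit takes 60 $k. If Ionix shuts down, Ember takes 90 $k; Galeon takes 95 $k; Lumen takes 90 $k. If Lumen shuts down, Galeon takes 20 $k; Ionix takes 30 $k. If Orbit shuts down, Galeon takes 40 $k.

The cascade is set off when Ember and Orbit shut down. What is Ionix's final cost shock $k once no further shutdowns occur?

80

Round 1 — Ember, Orbit shut down (initial).
  Galeon: +85+40 → 125 ≥ 90
  Ionix: +80 → 80 < 90
  Lumen: +50 → 50 < 110
Round 2 — Galeon shuts down.
  Lumen: +35 → 85 < 110
No further shutdowns.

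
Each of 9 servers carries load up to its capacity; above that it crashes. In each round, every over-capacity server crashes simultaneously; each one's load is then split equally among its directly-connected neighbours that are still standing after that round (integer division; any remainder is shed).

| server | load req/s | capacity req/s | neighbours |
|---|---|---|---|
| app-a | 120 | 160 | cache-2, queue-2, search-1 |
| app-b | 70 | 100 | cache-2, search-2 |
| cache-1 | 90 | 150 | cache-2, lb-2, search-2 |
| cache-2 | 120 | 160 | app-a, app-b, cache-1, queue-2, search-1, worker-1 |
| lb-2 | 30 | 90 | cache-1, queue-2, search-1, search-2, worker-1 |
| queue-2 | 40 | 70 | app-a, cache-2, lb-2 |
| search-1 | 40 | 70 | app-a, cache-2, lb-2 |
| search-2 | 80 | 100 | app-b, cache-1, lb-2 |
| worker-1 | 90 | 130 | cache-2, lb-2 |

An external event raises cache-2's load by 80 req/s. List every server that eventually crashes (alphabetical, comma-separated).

app-a, app-b, cache-1, cache-2, lb-2, queue-2, search-1, search-2, worker-1

Round 1 — cache-2 at 200 > 160. cache-2 crashes.
  cache-2 sheds 200 req/s to app-a, app-b, cache-1, queue-2, search-1, worker-1: 33 each (2 lost).
    app-a: 120+33 = 153 ≤ 160
    app-b: 70+33 = 103 > 100
    cache-1: 90+33 = 123 ≤ 150
    queue-2: 40+33 = 73 > 70
    search-1: 40+33 = 73 > 70
    worker-1: 90+33 = 123 ≤ 130
Round 2 — app-b, queue-2, search-1 crash.
  app-b sheds 103 req/s to search-2: 103 each.
    search-2: 80+103 = 183 > 100
  queue-2 sheds 73 req/s to app-a, lb-2: 36 each (1 lost).
    app-a: 153+36 = 189 > 160
    lb-2: 30+36 = 66 ≤ 90
  search-1 sheds 73 req/s to app-a, lb-2: 36 each (1 lost).
    app-a: 189+36 = 225 > 160
    lb-2: 66+36 = 102 > 90
Round 3 — app-a, lb-2, search-2 crash.
  app-a sheds 225 req/s: no online neighbours, lost.
  lb-2 sheds 102 req/s to cache-1, worker-1: 51 each.
    cache-1: 123+51 = 174 > 150
    worker-1: 123+51 = 174 > 130
  search-2 sheds 183 req/s to cache-1: 183 each.
    cache-1: 174+183 = 357 > 150
Round 4 — cache-1, worker-1 crash.
  cache-1 sheds 357 req/s: no online neighbours, lost.
  worker-1 sheds 174 req/s: no online neighbours, lost.
No further crashes.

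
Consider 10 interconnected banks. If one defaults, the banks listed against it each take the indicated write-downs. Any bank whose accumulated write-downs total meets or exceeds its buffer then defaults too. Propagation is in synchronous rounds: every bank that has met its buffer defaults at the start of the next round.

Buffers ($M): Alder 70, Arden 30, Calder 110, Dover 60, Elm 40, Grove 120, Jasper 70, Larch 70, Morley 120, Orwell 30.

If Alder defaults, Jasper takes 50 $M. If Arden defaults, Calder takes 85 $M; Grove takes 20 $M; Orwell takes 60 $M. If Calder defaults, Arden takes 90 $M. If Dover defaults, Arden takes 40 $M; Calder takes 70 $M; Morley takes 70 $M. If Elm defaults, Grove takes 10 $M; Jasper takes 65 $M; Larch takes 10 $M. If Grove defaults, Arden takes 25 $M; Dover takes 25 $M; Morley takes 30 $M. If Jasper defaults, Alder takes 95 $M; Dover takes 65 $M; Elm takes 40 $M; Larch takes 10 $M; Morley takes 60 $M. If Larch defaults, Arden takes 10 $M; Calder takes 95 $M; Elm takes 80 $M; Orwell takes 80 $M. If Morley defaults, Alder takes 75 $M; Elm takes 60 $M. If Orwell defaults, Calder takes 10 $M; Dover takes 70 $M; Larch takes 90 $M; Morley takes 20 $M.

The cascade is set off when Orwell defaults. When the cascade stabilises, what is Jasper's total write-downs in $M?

65

Round 1 — Orwell defaults (initial).
  Calder: +10 → 10 < 110
  Dover: +70 → 70 ≥ 60
  Larch: +90 → 90 ≥ 70
  Morley: +20 → 20 < 120
Round 2 — Dover, Larch default.
  Arden: +40+10 → 50 ≥ 30
  Calder: +70+95 → 175 ≥ 110
  Elm: +80 → 80 ≥ 40
  Morley: +70 → 90 < 120
Round 3 — Arden, Calder, Elm default.
  Grove: +20+10 → 30 < 120
  Jasper: +65 → 65 < 70
No further defaults.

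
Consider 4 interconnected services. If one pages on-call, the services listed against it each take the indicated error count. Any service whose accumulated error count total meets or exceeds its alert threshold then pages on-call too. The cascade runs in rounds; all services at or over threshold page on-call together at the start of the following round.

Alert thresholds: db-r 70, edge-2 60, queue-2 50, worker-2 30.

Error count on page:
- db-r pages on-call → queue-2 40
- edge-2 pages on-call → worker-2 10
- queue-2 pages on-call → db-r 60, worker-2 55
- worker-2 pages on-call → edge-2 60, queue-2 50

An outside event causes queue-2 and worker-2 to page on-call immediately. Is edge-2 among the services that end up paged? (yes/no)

yes

Round 1 — queue-2, worker-2 page on-call (initial).
  db-r: +60 → 60 < 70
  edge-2: +60 → 60 ≥ 60
Round 2 — edge-2 pages on-call.
No further pages.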